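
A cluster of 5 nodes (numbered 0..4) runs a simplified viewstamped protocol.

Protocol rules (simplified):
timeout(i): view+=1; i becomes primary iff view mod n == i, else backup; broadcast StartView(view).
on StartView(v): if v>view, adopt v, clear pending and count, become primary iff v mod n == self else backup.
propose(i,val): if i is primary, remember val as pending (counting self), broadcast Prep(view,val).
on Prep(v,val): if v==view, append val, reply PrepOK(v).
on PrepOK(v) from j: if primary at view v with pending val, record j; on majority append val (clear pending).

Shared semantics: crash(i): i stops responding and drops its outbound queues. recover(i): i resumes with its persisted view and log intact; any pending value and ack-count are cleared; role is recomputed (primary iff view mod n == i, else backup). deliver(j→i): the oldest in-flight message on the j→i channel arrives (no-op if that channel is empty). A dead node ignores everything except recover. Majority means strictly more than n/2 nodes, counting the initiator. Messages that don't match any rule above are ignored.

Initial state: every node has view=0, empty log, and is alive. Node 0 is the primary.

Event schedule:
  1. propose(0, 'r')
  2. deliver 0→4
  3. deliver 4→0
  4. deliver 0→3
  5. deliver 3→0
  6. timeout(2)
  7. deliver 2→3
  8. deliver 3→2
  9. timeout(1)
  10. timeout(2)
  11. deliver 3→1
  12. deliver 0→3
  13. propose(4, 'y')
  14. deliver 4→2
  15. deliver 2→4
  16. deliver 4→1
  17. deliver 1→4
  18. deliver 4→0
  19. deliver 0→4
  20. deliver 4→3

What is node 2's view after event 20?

2

after 1 — propose(0,'r'): ·
after 2 — deliver 0→4: n4:back/v0/[r]
after 3 — deliver 4→0: ·
after 4 — deliver 0→3: n3:back/v0/[r]
after 5 — deliver 3→0: n0:prim/v0/[r]
after 6 — timeout(2): n2:back/v1/[-]
after 7 — deliver 2→3: n3:back/v1/[r]
after 8 — deliver 3→2: ·
after 9 — timeout(1): n1:prim/v1/[-]
after 10 — timeout(2): n2:prim/v2/[-]
after 11 — deliver 3→1: ·
after 12 — deliver 0→3: ·
after 13 — propose(4,'y'): ·
after 14 — deliver 4→2: ·
after 15 — deliver 2→4: n4:back/v1/[r]
after 16 — deliver 4→1: ·
after 17 — deliver 1→4: ·
after 18 — deliver 4→0: ·
after 19 — deliver 0→4: ·
after 20 — deliver 4→3: ·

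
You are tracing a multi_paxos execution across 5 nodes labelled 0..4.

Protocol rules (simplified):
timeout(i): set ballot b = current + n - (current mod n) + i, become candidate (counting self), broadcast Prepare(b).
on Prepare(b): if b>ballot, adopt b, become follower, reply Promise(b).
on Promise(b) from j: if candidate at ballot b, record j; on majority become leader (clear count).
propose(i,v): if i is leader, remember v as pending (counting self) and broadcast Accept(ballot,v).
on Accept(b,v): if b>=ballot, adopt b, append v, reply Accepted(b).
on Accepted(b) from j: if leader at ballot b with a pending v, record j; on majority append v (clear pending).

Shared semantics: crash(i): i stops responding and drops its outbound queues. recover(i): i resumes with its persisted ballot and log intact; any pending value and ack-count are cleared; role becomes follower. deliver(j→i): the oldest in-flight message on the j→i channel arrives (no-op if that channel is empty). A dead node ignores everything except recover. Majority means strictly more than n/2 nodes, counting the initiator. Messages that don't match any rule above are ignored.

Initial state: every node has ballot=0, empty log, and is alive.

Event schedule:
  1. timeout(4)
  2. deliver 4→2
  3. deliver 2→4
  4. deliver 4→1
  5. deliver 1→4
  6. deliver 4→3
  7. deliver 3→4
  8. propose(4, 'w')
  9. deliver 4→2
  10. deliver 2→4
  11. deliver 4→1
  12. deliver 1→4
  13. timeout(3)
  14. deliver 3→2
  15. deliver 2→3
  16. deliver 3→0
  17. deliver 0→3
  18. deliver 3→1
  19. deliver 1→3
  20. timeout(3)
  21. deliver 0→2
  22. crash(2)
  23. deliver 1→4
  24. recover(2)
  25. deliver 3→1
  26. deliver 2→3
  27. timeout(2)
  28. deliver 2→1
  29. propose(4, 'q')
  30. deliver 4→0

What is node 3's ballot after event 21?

18

[1] timeout(4) → N4(cand b9 [-])
[2] deliver 4→2 → N2(foll b9 [-])
[3] deliver 2→4 → ∅
[4] deliver 4→1 → N1(foll b9 [-])
[5] deliver 1→4 → N4(lead b9 [-])
[6] deliver 4→3 → N3(foll b9 [-])
[7] deliver 3→4 → ∅
[8] propose(4,'w') → ∅
[9] deliver 4→2 → N2(foll b9 [w])
[10] deliver 2→4 → ∅
[11] deliver 4→1 → N1(foll b9 [w])
[12] deliver 1→4 → N4(lead b9 [w])
[13] timeout(3) → N3(cand b13 [-])
[14] deliver 3→2 → N2(foll b13 [w])
[15] deliver 2→3 → ∅
[16] deliver 3→0 → N0(foll b13 [-])
[17] deliver 0→3 → N3(lead b13 [-])
[18] deliver 3→1 → N1(foll b13 [w])
[19] deliver 1→3 → ∅
[20] timeout(3) → N3(cand b18 [-])
[21] deliver 0→2 → ∅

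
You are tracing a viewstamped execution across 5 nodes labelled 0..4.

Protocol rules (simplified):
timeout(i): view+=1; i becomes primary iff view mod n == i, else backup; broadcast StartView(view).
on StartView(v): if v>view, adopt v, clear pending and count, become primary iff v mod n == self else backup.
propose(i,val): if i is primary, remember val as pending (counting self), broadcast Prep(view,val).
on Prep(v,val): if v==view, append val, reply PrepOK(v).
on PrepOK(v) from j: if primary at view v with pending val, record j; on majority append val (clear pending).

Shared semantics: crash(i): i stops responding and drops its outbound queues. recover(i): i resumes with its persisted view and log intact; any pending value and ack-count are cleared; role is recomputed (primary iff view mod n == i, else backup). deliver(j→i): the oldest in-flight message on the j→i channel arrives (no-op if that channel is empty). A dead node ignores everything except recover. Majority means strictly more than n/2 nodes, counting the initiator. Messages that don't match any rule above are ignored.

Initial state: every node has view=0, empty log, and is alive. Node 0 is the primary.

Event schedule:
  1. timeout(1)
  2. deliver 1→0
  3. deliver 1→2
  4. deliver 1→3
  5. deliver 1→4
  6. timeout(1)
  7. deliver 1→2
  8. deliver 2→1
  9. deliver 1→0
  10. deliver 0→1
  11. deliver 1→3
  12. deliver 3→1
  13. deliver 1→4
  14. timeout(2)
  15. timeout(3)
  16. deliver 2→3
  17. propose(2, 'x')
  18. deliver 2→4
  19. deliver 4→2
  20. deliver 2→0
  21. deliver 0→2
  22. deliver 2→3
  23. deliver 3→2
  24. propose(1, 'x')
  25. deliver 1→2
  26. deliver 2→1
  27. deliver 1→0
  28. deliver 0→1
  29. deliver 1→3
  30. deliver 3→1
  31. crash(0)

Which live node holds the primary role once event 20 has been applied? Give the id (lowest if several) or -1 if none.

after 1 — timeout(1): n1:prim/v1/[-]
after 2 — deliver 1→0: n0:back/v1/[-]
after 3 — deliver 1→2: n2:back/v1/[-]
after 4 — deliver 1→3: n3:back/v1/[-]
after 5 — deliver 1→4: n4:back/v1/[-]
after 6 — timeout(1): n1:back/v2/[-]
after 7 — deliver 1→2: n2:prim/v2/[-]
after 8 — deliver 2→1: ·
after 9 — deliver 1→0: n0:back/v2/[-]
after 10 — deliver 0→1: ·
after 11 — deliver 1→3: n3:back/v2/[-]
after 12 — deliver 3→1: ·
after 13 — deliver 1→4: n4:back/v2/[-]
after 14 — timeout(2): n2:back/v3/[-]
after 15 — timeout(3): n3:prim/v3/[-]
after 16 — deliver 2→3: ·
after 17 — propose(2,'x'): ·
after 18 — deliver 2→4: n4:back/v3/[-]
after 19 — deliver 4→2: ·
after 20 — deliver 2→0: n0:back/v3/[-]

3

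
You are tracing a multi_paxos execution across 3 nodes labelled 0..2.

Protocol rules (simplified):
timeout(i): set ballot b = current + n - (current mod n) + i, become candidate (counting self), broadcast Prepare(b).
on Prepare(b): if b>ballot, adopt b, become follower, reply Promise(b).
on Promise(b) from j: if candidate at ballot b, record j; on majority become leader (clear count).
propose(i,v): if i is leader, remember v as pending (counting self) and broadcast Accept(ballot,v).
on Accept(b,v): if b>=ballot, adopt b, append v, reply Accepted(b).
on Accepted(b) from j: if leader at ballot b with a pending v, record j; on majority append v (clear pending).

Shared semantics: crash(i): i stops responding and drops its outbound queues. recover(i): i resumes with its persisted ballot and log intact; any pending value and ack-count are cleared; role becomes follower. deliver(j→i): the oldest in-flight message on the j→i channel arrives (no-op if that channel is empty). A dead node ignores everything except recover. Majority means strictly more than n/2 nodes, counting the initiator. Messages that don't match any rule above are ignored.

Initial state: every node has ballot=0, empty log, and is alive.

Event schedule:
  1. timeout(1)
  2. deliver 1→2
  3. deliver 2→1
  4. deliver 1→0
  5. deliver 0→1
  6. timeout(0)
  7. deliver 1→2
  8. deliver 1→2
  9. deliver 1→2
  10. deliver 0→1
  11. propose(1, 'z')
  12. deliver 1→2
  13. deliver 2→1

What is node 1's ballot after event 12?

[1] timeout(1) → N1(cand b4 [-])
[2] deliver 1→2 → N2(foll b4 [-])
[3] deliver 2→1 → N1(lead b4 [-])
[4] deliver 1→0 → N0(foll b4 [-])
[5] deliver 0→1 → ∅
[6] timeout(0) → N0(cand b6 [-])
[7] deliver 1→2 → ∅
[8] deliver 1→2 → ∅
[9] deliver 1→2 → ∅
[10] deliver 0→1 → N1(foll b6 [-])
[11] propose(1,'z') → ∅
[12] deliver 1→2 → ∅

6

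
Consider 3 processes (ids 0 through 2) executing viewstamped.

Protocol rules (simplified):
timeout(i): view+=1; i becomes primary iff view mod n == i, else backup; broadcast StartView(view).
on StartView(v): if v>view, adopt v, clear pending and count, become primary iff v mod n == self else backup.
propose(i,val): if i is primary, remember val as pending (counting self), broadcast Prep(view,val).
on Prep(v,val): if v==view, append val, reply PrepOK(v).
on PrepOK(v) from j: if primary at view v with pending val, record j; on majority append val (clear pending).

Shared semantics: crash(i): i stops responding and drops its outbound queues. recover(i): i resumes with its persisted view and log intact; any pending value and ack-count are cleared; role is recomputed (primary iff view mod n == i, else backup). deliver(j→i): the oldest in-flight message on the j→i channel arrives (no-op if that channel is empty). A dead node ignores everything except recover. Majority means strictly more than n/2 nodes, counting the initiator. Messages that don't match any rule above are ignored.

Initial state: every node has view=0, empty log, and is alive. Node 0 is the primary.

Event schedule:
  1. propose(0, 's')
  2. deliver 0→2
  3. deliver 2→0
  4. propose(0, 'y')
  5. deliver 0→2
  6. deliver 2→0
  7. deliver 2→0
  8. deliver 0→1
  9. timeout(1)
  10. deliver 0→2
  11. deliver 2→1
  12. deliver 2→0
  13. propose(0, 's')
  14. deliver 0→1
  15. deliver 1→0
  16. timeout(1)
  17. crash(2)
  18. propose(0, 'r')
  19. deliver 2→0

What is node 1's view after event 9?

after 1 — propose(0,'s'): ·
after 2 — deliver 0→2: n2:back/v0/[s]
after 3 — deliver 2→0: n0:prim/v0/[s]
after 4 — propose(0,'y'): ·
after 5 — deliver 0→2: n2:back/v0/[s,y]
after 6 — deliver 2→0: n0:prim/v0/[s,y]
after 7 — deliver 2→0: ·
after 8 — deliver 0→1: n1:back/v0/[s]
after 9 — timeout(1): n1:prim/v1/[s]

1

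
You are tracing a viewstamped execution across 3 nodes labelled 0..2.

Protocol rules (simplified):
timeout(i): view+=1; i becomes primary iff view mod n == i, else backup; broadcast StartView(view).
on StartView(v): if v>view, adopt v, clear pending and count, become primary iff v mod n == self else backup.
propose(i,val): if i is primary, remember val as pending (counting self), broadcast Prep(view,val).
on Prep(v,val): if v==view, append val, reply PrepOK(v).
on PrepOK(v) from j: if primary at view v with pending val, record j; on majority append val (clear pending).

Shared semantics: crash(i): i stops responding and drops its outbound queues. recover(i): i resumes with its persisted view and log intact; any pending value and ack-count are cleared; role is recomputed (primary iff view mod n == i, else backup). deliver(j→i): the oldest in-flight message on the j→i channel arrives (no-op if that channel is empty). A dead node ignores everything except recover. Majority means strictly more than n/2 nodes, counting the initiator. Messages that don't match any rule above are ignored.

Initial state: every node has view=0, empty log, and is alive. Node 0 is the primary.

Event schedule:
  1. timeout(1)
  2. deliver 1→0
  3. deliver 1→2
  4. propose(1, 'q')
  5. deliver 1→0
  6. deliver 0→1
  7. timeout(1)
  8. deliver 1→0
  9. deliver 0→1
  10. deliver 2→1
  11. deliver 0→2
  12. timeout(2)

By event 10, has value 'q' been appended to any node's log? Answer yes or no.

yes

step 1 timeout(1): 1={prim,v=1,log=-}
step 2 deliver 1→0: 0={back,v=1,log=-}
step 3 deliver 1→2: 2={back,v=1,log=-}
step 4 propose(1,'q'): —
step 5 deliver 1→0: 0={back,v=1,log=q}
step 6 deliver 0→1: 1={prim,v=1,log=q}
step 7 timeout(1): 1={back,v=2,log=q}
step 8 deliver 1→0: 0={back,v=2,log=q}
step 9 deliver 0→1: —
step 10 deliver 2→1: —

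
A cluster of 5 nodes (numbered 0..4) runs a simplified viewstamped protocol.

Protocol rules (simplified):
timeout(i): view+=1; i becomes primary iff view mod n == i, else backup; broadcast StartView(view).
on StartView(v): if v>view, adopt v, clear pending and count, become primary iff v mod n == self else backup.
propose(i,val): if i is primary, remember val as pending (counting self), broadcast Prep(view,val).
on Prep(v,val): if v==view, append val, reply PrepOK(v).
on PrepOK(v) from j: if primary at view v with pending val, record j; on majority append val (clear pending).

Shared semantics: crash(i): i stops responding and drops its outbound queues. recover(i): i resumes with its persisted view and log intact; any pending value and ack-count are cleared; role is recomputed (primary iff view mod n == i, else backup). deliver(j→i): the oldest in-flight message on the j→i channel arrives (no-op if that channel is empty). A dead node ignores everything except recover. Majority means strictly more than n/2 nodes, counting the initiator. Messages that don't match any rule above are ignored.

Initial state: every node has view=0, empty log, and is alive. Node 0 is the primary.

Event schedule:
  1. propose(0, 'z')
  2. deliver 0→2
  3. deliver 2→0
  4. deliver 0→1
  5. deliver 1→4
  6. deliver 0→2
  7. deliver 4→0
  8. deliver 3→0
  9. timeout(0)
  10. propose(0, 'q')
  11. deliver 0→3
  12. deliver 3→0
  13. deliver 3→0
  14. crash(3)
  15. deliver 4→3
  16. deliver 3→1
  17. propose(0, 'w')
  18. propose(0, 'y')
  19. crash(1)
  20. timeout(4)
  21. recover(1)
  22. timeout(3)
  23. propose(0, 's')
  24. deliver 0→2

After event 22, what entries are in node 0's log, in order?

1. propose(0,'z'):  nop
2. deliver 0→2:  <2:back v0 z>
3. deliver 2→0:  nop
4. deliver 0→1:  <1:back v0 z>
5. deliver 1→4:  nop
6. deliver 0→2:  nop
7. deliver 4→0:  nop
8. deliver 3→0:  nop
9. timeout(0):  <0:back v1 ->
10. propose(0,'q'):  nop
11. deliver 0→3:  <3:back v0 z>
12. deliver 3→0:  nop
13. deliver 3→0:  nop
14. crash(3):  <3:✗back v0 z>
15. deliver 4→3:  nop
16. deliver 3→1:  nop
17. propose(0,'w'):  nop
18. propose(0,'y'):  nop
19. crash(1):  <1:✗back v0 z>
20. timeout(4):  <4:back v1 ->
21. recover(1):  <1:back v0 z>
22. timeout(3):  nop

empty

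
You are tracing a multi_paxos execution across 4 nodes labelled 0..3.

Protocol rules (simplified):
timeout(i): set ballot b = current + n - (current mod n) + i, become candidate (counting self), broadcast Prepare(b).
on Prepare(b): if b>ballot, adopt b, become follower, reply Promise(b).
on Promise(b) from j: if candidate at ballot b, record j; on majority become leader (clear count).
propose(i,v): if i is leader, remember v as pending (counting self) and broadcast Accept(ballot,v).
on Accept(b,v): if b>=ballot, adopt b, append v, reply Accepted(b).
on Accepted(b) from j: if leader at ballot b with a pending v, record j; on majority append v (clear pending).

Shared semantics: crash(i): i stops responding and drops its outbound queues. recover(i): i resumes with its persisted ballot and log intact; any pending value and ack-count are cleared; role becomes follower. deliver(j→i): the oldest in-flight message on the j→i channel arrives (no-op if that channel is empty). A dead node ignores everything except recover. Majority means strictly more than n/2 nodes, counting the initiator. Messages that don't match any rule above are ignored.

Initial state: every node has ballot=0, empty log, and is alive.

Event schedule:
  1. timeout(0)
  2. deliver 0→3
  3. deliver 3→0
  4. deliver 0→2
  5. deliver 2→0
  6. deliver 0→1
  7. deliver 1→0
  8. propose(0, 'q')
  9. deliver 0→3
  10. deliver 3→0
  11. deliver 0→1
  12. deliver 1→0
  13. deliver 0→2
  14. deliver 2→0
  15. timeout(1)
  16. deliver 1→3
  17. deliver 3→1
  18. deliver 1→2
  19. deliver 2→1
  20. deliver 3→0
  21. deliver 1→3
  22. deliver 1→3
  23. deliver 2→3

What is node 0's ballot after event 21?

e1 timeout(0): 0[cand,b=4,-]
e2 deliver 0→3: 3[foll,b=4,-]
e3 deliver 3→0: ·
e4 deliver 0→2: 2[foll,b=4,-]
e5 deliver 2→0: 0[lead,b=4,-]
e6 deliver 0→1: 1[foll,b=4,-]
e7 deliver 1→0: ·
e8 propose(0,'q'): ·
e9 deliver 0→3: 3[foll,b=4,q]
e10 deliver 3→0: ·
e11 deliver 0→1: 1[foll,b=4,q]
e12 deliver 1→0: 0[lead,b=4,q]
e13 deliver 0→2: 2[foll,b=4,q]
e14 deliver 2→0: ·
e15 timeout(1): 1[cand,b=9,q]
e16 deliver 1→3: 3[foll,b=9,q]
e17 deliver 3→1: ·
e18 deliver 1→2: 2[foll,b=9,q]
e19 deliver 2→1: 1[lead,b=9,q]
e20 deliver 3→0: ·
e21 deliver 1→3: ·

4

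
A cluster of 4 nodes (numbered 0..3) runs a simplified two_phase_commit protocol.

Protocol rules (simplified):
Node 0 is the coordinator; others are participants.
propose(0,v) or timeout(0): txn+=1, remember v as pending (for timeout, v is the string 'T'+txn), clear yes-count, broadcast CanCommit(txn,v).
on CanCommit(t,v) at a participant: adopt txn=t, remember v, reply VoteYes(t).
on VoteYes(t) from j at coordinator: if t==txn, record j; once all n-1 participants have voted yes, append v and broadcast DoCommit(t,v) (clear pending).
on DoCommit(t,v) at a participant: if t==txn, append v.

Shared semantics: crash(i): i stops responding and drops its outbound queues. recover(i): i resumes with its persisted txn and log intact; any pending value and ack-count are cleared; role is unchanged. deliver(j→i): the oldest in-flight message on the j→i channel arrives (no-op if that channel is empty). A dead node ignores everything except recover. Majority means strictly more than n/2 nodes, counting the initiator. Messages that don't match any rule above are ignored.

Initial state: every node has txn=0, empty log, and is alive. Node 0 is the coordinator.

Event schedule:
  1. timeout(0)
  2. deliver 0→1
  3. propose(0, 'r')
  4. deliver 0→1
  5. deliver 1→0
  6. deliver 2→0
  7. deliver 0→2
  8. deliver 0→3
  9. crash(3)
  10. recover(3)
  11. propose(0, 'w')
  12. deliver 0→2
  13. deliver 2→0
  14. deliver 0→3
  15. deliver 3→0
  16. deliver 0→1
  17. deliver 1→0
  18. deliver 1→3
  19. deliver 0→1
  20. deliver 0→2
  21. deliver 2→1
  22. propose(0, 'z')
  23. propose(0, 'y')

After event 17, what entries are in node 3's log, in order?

empty

1. timeout(0):  <0:coor t1 ->
2. deliver 0→1:  <1:part t1 ->
3. propose(0,'r'):  <0:coor t2 ->
4. deliver 0→1:  <1:part t2 ->
5. deliver 1→0:  nop
6. deliver 2→0:  nop
7. deliver 0→2:  <2:part t1 ->
8. deliver 0→3:  <3:part t1 ->
9. crash(3):  <3:✗part t1 ->
10. recover(3):  <3:part t1 ->
11. propose(0,'w'):  <0:coor t3 ->
12. deliver 0→2:  <2:part t2 ->
13. deliver 2→0:  nop
14. deliver 0→3:  <3:part t2 ->
15. deliver 3→0:  nop
16. deliver 0→1:  <1:part t3 ->
17. deliver 1→0:  nop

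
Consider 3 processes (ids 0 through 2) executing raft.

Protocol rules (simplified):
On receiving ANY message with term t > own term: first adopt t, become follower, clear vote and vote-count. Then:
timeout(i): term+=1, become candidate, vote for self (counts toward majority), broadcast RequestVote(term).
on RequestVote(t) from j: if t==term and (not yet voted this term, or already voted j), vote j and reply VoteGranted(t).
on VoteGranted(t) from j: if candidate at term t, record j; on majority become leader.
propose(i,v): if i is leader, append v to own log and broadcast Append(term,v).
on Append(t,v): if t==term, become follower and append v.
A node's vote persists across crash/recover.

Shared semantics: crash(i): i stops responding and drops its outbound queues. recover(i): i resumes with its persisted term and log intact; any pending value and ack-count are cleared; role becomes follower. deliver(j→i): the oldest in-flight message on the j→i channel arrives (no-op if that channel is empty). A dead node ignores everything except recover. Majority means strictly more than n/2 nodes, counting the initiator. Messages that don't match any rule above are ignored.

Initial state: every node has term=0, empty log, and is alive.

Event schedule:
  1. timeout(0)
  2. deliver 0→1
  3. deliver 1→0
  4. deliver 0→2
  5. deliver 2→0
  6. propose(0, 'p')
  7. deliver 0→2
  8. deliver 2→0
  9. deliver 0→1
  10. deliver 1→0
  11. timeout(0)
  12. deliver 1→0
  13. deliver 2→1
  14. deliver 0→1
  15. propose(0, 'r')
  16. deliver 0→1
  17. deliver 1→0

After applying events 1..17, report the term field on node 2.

1

after 1 — timeout(0): n0:cand/t1/[-]
after 2 — deliver 0→1: n1:foll/t1/[-]
after 3 — deliver 1→0: n0:lead/t1/[-]
after 4 — deliver 0→2: n2:foll/t1/[-]
after 5 — deliver 2→0: ·
after 6 — propose(0,'p'): n0:lead/t1/[p]
after 7 — deliver 0→2: n2:foll/t1/[p]
after 8 — deliver 2→0: ·
after 9 — deliver 0→1: n1:foll/t1/[p]
after 10 — deliver 1→0: ·
after 11 — timeout(0): n0:cand/t2/[p]
after 12 — deliver 1→0: ·
after 13 — deliver 2→1: ·
after 14 — deliver 0→1: n1:foll/t2/[p]
after 15 — propose(0,'r'): ·
after 16 — deliver 0→1: ·
after 17 — deliver 1→0: n0:lead/t2/[p]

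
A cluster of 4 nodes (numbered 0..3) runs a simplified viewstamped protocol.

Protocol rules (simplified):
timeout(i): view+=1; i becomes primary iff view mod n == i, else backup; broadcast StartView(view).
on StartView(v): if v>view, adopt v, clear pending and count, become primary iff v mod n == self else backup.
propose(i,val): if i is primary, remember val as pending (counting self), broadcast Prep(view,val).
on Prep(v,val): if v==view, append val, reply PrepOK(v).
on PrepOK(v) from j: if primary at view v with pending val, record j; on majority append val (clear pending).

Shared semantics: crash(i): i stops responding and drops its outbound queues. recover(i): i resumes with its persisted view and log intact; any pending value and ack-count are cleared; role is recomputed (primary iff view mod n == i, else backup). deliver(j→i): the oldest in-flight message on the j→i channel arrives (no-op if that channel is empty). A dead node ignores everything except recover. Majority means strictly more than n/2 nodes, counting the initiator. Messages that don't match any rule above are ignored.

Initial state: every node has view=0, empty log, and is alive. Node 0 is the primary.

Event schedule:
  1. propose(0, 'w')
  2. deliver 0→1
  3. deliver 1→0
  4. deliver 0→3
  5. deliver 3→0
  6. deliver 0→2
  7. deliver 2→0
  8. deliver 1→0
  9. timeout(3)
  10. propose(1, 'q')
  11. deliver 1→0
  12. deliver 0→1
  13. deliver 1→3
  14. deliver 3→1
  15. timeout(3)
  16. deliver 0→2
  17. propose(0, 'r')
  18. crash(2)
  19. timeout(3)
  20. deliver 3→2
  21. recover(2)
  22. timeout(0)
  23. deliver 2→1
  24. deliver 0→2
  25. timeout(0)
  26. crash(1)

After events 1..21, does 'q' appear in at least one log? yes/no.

no

after 1 — propose(0,'w'): ·
after 2 — deliver 0→1: n1:back/v0/[w]
after 3 — deliver 1→0: ·
after 4 — deliver 0→3: n3:back/v0/[w]
after 5 — deliver 3→0: n0:prim/v0/[w]
after 6 — deliver 0→2: n2:back/v0/[w]
after 7 — deliver 2→0: ·
after 8 — deliver 1→0: ·
after 9 — timeout(3): n3:back/v1/[w]
after 10 — propose(1,'q'): ·
after 11 — deliver 1→0: ·
after 12 — deliver 0→1: ·
after 13 — deliver 1→3: ·
after 14 — deliver 3→1: n1:prim/v1/[w]
after 15 — timeout(3): n3:back/v2/[w]
after 16 — deliver 0→2: ·
after 17 — propose(0,'r'): ·
after 18 — crash(2): n2:✗back/v0/[w]
after 19 — timeout(3): n3:prim/v3/[w]
after 20 — deliver 3→2: ·
after 21 — recover(2): n2:back/v0/[w]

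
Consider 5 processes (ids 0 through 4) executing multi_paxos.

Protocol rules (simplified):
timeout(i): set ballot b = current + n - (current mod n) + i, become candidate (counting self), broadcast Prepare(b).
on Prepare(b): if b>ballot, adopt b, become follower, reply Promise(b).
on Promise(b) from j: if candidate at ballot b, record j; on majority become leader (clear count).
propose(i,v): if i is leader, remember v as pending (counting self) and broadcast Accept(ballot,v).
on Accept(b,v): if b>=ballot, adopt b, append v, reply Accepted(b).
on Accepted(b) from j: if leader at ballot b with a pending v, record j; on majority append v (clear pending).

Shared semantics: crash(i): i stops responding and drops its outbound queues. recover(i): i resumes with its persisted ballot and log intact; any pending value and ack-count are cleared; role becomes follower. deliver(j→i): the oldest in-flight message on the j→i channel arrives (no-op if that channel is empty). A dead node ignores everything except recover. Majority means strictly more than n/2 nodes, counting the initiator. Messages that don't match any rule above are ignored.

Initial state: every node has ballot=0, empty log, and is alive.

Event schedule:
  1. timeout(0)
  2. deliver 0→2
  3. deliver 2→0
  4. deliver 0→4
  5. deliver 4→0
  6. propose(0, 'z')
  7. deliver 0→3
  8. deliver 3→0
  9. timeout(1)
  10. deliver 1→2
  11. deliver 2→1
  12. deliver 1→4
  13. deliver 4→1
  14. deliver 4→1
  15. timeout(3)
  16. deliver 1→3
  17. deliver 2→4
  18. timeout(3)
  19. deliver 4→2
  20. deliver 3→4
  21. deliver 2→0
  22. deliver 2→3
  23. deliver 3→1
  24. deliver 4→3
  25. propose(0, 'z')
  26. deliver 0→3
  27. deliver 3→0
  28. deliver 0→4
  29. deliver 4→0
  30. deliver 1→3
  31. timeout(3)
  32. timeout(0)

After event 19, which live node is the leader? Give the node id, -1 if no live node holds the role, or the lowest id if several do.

0

after 1 — timeout(0): n0:cand/b5/[-]
after 2 — deliver 0→2: n2:foll/b5/[-]
after 3 — deliver 2→0: ·
after 4 — deliver 0→4: n4:foll/b5/[-]
after 5 — deliver 4→0: n0:lead/b5/[-]
after 6 — propose(0,'z'): ·
after 7 — deliver 0→3: n3:foll/b5/[-]
after 8 — deliver 3→0: ·
after 9 — timeout(1): n1:cand/b6/[-]
after 10 — deliver 1→2: n2:foll/b6/[-]
after 11 — deliver 2→1: ·
after 12 — deliver 1→4: n4:foll/b6/[-]
after 13 — deliver 4→1: n1:lead/b6/[-]
after 14 — deliver 4→1: ·
after 15 — timeout(3): n3:cand/b13/[-]
after 16 — deliver 1→3: ·
after 17 — deliver 2→4: ·
after 18 — timeout(3): n3:cand/b18/[-]
after 19 — deliver 4→2: ·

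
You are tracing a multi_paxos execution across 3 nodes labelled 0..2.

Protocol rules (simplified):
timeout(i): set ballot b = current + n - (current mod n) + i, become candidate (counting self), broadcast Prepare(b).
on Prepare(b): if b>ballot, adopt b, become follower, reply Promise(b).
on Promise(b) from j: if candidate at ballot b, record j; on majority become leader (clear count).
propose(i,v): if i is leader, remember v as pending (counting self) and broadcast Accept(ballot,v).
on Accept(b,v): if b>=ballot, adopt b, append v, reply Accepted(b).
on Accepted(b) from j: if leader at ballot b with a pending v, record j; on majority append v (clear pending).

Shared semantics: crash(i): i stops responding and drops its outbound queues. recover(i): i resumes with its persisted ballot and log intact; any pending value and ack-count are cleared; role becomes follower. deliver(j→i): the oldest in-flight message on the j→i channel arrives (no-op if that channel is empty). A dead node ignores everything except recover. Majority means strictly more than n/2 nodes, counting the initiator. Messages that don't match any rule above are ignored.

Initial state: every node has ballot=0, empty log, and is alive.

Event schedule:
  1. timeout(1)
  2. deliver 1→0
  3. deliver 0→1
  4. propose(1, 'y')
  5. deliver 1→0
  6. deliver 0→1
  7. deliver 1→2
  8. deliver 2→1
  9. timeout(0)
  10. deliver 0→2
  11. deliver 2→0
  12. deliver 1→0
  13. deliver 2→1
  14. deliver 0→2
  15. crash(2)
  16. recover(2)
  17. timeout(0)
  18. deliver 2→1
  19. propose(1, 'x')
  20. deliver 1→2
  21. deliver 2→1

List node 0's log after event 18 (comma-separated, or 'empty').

[1] timeout(1) → N1(cand b4 [-])
[2] deliver 1→0 → N0(foll b4 [-])
[3] deliver 0→1 → N1(lead b4 [-])
[4] propose(1,'y') → ∅
[5] deliver 1→0 → N0(foll b4 [y])
[6] deliver 0→1 → N1(lead b4 [y])
[7] deliver 1→2 → N2(foll b4 [-])
[8] deliver 2→1 → ∅
[9] timeout(0) → N0(cand b6 [y])
[10] deliver 0→2 → N2(foll b6 [-])
[11] deliver 2→0 → N0(lead b6 [y])
[12] deliver 1→0 → ∅
[13] deliver 2→1 → ∅
[14] deliver 0→2 → ∅
[15] crash(2) → N2(✗foll b6 [-])
[16] recover(2) → N2(foll b6 [-])
[17] timeout(0) → N0(cand b9 [y])
[18] deliver 2→1 → ∅

y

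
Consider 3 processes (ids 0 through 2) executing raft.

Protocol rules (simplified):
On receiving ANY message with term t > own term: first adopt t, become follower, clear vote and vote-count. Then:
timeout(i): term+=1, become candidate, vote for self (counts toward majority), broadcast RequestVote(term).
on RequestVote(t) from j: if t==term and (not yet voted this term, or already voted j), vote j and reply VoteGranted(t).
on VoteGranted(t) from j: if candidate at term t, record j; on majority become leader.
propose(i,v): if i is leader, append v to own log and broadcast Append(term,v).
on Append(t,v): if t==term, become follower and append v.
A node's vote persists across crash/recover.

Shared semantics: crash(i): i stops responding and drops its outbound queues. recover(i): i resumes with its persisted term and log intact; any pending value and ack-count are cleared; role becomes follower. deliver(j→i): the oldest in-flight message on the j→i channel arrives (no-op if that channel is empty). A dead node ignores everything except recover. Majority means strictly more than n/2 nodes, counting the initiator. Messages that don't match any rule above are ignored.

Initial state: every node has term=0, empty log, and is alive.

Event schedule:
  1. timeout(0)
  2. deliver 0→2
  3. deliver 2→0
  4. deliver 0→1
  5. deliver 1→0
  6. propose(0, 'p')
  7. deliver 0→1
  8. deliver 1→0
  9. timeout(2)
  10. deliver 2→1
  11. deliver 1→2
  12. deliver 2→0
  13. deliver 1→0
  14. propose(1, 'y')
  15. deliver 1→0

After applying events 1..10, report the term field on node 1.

after 1 — timeout(0): n0:cand/t1/[-]
after 2 — deliver 0→2: n2:foll/t1/[-]
after 3 — deliver 2→0: n0:lead/t1/[-]
after 4 — deliver 0→1: n1:foll/t1/[-]
after 5 — deliver 1→0: ·
after 6 — propose(0,'p'): n0:lead/t1/[p]
after 7 — deliver 0→1: n1:foll/t1/[p]
after 8 — deliver 1→0: ·
after 9 — timeout(2): n2:cand/t2/[-]
after 10 — deliver 2→1: n1:foll/t2/[p]

2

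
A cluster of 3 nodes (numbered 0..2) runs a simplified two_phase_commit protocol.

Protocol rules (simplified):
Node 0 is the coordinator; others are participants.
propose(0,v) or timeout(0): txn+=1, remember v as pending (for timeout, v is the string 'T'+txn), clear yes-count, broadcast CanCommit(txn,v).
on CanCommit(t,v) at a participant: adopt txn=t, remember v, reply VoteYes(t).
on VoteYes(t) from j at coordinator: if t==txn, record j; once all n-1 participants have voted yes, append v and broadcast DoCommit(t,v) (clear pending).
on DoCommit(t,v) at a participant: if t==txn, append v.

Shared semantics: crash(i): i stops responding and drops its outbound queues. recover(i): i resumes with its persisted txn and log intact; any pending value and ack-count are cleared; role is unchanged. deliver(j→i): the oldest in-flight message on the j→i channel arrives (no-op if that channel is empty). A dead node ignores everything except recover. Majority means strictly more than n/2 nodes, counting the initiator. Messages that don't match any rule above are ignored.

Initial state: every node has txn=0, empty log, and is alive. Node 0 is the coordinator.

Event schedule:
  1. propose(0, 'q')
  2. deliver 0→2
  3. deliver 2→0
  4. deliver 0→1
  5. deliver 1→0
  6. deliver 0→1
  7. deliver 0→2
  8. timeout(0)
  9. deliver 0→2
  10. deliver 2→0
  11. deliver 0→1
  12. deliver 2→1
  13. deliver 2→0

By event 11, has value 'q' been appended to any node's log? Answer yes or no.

[1] propose(0,'q') → N0(coor t1 [-])
[2] deliver 0→2 → N2(part t1 [-])
[3] deliver 2→0 → ∅
[4] deliver 0→1 → N1(part t1 [-])
[5] deliver 1→0 → N0(coor t1 [q])
[6] deliver 0→1 → N1(part t1 [q])
[7] deliver 0→2 → N2(part t1 [q])
[8] timeout(0) → N0(coor t2 [q])
[9] deliver 0→2 → N2(part t2 [q])
[10] deliver 2→0 → ∅
[11] deliver 0→1 → N1(part t2 [q])

yes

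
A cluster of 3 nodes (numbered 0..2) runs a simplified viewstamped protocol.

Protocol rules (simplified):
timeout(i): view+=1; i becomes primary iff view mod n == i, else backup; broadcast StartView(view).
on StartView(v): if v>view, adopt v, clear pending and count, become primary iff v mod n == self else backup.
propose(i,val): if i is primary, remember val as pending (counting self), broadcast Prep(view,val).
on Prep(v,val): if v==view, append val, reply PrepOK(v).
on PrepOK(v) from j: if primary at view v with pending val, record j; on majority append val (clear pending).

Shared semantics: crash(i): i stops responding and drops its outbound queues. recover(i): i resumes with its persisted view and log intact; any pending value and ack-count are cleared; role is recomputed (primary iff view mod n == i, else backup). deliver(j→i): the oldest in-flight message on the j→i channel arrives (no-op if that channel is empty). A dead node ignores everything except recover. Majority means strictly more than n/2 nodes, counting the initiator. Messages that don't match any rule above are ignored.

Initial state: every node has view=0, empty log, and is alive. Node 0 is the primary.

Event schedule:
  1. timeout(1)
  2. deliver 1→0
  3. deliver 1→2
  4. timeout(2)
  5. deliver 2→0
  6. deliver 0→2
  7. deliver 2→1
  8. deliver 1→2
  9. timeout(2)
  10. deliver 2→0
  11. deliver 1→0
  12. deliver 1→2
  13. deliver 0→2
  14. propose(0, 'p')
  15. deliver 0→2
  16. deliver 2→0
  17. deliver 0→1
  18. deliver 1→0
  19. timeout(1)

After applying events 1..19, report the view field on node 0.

3

1. timeout(1):  <1:prim v1 ->
2. deliver 1→0:  <0:back v1 ->
3. deliver 1→2:  <2:back v1 ->
4. timeout(2):  <2:prim v2 ->
5. deliver 2→0:  <0:back v2 ->
6. deliver 0→2:  nop
7. deliver 2→1:  <1:back v2 ->
8. deliver 1→2:  nop
9. timeout(2):  <2:back v3 ->
10. deliver 2→0:  <0:prim v3 ->
11. deliver 1→0:  nop
12. deliver 1→2:  nop
13. deliver 0→2:  nop
14. propose(0,'p'):  nop
15. deliver 0→2:  <2:back v3 p>
16. deliver 2→0:  <0:prim v3 p>
17. deliver 0→1:  nop
18. deliver 1→0:  nop
19. timeout(1):  <1:back v3 ->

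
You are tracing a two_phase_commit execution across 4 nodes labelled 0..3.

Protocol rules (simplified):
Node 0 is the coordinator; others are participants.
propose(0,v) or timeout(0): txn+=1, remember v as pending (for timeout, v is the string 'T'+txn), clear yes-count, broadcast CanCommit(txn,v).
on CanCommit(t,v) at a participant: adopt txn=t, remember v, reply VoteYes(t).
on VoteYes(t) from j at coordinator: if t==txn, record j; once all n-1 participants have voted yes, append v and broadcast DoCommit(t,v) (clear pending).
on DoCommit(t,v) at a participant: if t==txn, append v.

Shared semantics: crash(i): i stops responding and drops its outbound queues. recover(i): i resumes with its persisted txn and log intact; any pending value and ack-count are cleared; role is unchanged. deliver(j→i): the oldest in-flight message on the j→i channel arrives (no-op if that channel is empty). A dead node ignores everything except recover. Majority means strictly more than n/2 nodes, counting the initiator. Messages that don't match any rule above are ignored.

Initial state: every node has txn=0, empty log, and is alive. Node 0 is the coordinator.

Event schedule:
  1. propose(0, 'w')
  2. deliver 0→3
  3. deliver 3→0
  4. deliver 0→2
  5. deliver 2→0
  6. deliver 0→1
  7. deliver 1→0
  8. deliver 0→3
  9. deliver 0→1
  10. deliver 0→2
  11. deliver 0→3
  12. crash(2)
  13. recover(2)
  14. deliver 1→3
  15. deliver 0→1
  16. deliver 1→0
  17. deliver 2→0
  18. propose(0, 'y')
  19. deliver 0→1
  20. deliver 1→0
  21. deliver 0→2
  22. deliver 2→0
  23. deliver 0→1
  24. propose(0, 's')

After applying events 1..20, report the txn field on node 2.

1

step 1 propose(0,'w'): 0={coor,t=1,log=-}
step 2 deliver 0→3: 3={part,t=1,log=-}
step 3 deliver 3→0: —
step 4 deliver 0→2: 2={part,t=1,log=-}
step 5 deliver 2→0: —
step 6 deliver 0→1: 1={part,t=1,log=-}
step 7 deliver 1→0: 0={coor,t=1,log=w}
step 8 deliver 0→3: 3={part,t=1,log=w}
step 9 deliver 0→1: 1={part,t=1,log=w}
step 10 deliver 0→2: 2={part,t=1,log=w}
step 11 deliver 0→3: —
step 12 crash(2): 2={✗part,t=1,log=w}
step 13 recover(2): 2={part,t=1,log=w}
step 14 deliver 1→3: —
step 15 deliver 0→1: —
step 16 deliver 1→0: —
step 17 deliver 2→0: —
step 18 propose(0,'y'): 0={coor,t=2,log=w}
step 19 deliver 0→1: 1={part,t=2,log=w}
step 20 deliver 1→0: —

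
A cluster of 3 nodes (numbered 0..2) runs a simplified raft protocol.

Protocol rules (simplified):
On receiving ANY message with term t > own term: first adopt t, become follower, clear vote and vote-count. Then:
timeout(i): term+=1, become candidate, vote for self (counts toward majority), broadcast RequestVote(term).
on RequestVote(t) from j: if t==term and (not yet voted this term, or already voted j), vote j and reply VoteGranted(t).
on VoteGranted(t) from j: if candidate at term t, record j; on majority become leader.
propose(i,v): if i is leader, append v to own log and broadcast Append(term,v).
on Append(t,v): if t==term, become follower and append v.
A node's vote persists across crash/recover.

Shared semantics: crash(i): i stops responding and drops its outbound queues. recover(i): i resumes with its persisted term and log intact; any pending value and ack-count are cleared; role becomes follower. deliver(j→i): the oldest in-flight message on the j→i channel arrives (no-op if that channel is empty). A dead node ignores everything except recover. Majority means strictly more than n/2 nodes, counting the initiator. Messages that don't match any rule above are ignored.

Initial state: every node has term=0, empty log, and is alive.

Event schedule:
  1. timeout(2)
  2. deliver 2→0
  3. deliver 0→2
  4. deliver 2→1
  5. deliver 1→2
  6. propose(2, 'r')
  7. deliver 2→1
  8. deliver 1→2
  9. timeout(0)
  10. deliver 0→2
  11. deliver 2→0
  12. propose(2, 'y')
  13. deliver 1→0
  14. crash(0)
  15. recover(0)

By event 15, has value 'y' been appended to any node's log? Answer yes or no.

step 1 timeout(2): 2={cand,t=1,log=-}
step 2 deliver 2→0: 0={foll,t=1,log=-}
step 3 deliver 0→2: 2={lead,t=1,log=-}
step 4 deliver 2→1: 1={foll,t=1,log=-}
step 5 deliver 1→2: —
step 6 propose(2,'r'): 2={lead,t=1,log=r}
step 7 deliver 2→1: 1={foll,t=1,log=r}
step 8 deliver 1→2: —
step 9 timeout(0): 0={cand,t=2,log=-}
step 10 deliver 0→2: 2={foll,t=2,log=r}
step 11 deliver 2→0: —
step 12 propose(2,'y'): —
step 13 deliver 1→0: —
step 14 crash(0): 0={✗cand,t=2,log=-}
step 15 recover(0): 0={foll,t=2,log=-}

no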